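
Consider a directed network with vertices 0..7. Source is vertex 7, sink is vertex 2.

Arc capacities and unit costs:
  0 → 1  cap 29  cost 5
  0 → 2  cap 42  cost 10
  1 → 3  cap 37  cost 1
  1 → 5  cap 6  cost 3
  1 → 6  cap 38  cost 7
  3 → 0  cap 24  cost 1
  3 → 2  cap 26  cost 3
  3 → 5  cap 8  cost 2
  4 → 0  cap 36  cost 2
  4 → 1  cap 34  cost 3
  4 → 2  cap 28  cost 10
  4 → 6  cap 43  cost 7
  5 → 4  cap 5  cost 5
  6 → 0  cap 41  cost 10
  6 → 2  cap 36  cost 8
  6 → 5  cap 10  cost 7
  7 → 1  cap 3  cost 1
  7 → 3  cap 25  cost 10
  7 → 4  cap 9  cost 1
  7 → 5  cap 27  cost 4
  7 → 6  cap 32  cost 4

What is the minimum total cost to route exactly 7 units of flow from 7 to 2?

Minimum cost for 7 units: 47

shortest-cost path #1: 7→1→3→2 push 3 @ unit cost 5 (adds 15)
shortest-cost path #2: 7→4→1→3→2 push 4 @ unit cost 8 (adds 32)
total cost = 47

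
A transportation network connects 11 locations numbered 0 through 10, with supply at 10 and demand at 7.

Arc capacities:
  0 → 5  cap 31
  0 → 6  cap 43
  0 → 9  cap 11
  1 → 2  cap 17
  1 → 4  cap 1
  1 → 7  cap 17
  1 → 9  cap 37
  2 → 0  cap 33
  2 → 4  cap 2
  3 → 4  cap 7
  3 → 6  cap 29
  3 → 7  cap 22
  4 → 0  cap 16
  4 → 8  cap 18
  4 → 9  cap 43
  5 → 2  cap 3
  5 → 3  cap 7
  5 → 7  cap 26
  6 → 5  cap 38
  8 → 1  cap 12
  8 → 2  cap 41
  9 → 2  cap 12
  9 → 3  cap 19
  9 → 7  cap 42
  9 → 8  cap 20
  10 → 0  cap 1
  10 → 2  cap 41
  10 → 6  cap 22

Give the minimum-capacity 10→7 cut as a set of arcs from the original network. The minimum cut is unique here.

augment #1: 10→0→5→7 push 1
augment #2: 10→6→5→7 push 22
augment #3: 10→2→0→5→7 push 3
augment #4: 10→2→0→9→7 push 11
augment #5: 10→2→4→9→7 push 2
augment #6: 10→2→0→5→3→7 push 7
max flow = 46; residual-reachable set from 10 gives S-side
cut edges (S→T): {(0,9), (2,4), (5,3), (5,7)} total cap 46

Min-cut arcs: {(0,9), (2,4), (5,3), (5,7)} (total capacity 46)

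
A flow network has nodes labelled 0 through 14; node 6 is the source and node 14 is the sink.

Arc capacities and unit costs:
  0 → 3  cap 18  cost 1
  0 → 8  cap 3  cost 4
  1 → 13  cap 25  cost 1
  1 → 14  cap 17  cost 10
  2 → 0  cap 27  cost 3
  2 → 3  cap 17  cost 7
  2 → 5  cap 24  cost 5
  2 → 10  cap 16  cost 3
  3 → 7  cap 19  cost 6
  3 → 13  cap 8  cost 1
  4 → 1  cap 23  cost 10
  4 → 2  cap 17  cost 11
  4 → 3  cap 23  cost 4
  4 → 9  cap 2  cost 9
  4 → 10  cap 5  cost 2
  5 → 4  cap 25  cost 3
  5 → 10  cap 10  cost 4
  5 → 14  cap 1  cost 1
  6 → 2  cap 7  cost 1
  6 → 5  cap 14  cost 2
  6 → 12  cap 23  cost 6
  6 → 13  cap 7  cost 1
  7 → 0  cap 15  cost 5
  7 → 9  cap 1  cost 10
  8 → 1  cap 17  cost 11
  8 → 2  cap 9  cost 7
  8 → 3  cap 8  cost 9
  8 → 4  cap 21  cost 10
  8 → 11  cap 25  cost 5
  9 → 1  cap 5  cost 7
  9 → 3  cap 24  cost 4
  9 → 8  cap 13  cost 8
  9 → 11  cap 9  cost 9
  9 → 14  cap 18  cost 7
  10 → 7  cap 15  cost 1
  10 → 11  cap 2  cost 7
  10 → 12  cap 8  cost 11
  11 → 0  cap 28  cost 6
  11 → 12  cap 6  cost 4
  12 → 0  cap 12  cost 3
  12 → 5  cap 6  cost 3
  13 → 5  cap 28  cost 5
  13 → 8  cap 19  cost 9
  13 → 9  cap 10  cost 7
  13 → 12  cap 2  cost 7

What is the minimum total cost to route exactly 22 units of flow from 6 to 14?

Minimum cost for 22 units: 432

shortest-cost path #1: 6→5→14 push 1 @ unit cost 3 (adds 3)
shortest-cost path #2: 6→13→9→14 push 7 @ unit cost 15 (adds 105)
shortest-cost path #3: 6→2→0→3→13→9→14 push 3 @ unit cost 20 (adds 60)
shortest-cost path #4: 6→5→4→9→14 push 2 @ unit cost 21 (adds 42)
shortest-cost path #5: 6→2→10→7→9→14 push 1 @ unit cost 22 (adds 22)
shortest-cost path #6: 6→5→4→1→14 push 8 @ unit cost 25 (adds 200)
total cost = 432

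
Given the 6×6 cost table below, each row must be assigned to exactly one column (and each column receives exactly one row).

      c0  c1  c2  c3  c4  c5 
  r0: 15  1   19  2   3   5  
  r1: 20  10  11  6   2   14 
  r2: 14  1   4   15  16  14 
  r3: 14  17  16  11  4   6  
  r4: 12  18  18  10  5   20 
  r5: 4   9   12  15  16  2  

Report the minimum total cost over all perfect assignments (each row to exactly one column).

Minimum assignment cost: 26

optimal assignment: row0→col1 (cost 1), row1→col3 (cost 6), row2→col2 (cost 4), row3→col5 (cost 6), row4→col4 (cost 5), row5→col0 (cost 4)
total = 1 + 6 + 4 + 6 + 5 + 4 = 26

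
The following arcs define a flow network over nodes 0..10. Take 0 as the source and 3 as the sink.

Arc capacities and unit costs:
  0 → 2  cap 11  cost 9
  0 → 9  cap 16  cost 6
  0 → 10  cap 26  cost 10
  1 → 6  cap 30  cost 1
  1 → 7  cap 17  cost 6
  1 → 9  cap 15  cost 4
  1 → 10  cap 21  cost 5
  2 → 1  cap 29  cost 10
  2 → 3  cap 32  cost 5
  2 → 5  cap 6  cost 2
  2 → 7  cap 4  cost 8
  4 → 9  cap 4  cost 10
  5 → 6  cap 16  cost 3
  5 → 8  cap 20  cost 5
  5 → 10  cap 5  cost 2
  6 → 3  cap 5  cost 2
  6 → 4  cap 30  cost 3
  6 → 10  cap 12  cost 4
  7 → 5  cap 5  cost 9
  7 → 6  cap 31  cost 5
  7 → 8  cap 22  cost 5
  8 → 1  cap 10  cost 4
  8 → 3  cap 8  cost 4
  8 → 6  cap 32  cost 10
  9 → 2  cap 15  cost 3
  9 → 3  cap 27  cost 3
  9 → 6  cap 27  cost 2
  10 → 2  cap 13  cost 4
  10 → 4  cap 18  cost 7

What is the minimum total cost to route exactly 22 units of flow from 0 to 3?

shortest-cost path #1: 0→9→3 push 16 @ unit cost 9 (adds 144)
shortest-cost path #2: 0→2→3 push 6 @ unit cost 14 (adds 84)
total cost = 228

Minimum cost for 22 units: 228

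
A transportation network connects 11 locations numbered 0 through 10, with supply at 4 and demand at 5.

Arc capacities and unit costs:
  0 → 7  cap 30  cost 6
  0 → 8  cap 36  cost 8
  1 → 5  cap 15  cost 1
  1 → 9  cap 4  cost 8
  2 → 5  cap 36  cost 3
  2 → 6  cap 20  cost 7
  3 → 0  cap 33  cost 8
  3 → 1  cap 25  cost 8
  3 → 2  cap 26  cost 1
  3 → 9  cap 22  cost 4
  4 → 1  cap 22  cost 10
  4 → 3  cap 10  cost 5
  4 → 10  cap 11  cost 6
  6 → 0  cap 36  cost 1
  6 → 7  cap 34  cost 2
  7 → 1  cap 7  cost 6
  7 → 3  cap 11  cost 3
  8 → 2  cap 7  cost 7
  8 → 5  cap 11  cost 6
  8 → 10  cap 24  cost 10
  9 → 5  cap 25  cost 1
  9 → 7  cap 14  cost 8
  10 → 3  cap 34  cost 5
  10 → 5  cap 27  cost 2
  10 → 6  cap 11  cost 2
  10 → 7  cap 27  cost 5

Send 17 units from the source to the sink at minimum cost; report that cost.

shortest-cost path #1: 4→10→5 push 11 @ unit cost 8 (adds 88)
shortest-cost path #2: 4→3→2→5 push 6 @ unit cost 9 (adds 54)
total cost = 142

Minimum cost for 17 units: 142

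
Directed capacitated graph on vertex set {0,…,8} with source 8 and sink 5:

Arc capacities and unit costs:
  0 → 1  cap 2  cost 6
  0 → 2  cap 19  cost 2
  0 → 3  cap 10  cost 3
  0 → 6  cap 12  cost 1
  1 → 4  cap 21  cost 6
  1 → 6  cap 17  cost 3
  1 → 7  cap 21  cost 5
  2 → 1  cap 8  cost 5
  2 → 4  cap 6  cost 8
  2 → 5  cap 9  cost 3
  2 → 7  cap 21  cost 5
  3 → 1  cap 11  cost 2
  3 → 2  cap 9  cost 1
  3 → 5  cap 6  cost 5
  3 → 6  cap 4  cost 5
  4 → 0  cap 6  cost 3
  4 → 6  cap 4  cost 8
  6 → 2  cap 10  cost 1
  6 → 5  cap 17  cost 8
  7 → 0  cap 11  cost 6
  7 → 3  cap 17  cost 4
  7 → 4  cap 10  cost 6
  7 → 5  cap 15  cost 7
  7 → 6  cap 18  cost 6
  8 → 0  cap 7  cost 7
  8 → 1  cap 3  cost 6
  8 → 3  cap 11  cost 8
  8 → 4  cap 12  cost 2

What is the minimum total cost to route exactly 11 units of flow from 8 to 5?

Minimum cost for 11 units: 122

shortest-cost path #1: 8→4→0→2→5 push 6 @ unit cost 10 (adds 60)
shortest-cost path #2: 8→0→2→5 push 3 @ unit cost 12 (adds 36)
shortest-cost path #3: 8→3→5 push 2 @ unit cost 13 (adds 26)
total cost = 122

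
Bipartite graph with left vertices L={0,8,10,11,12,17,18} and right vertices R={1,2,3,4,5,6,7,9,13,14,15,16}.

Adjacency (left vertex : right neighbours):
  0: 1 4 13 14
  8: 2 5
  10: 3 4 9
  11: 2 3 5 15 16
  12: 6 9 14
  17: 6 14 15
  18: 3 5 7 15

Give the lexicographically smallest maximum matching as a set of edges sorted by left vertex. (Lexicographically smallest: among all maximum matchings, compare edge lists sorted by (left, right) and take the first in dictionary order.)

Lex-smallest maximum matching: {(0,1), (8,2), (10,3), (11,5), (12,6), (17,14), (18,7)}

|M| = 7 (so the lex-smallest maximum matching has 7 edges)
process left vertices in ascending order; for each, take the smallest-labelled available neighbour that still permits 7 edges overall, or leave it unmatched if none does
lex-smallest matching: {0-1, 8-2, 10-3, 11-5, 12-6, 17-14, 18-7}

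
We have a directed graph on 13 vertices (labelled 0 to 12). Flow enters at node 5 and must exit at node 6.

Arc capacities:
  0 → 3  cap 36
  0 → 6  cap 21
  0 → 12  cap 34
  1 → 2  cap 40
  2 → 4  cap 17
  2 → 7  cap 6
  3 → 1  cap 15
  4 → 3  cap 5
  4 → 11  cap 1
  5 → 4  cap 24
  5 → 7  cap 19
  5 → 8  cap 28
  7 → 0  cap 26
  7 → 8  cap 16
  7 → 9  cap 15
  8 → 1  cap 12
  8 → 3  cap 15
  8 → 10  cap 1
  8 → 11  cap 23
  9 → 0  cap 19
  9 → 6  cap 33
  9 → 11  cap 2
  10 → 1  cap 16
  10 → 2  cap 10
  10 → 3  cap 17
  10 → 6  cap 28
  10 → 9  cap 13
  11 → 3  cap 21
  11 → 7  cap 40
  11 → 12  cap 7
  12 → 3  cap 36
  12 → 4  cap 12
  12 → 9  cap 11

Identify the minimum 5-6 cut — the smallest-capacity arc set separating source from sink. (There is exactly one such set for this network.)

augment #1: 5→7→0→6 push 19
augment #2: 5→8→10→6 push 1
augment #3: 5→4→11→7→0→6 push 1
augment #4: 5→8→11→7→0→6 push 1
augment #5: 5→8→11→7→9→6 push 15
augment #6: 5→8→11→12→9→6 push 7
augment #7: 5→8→1→2→7→0→12→9→6 push 4
max flow = 48; residual-reachable set from 5 gives S-side
cut edges (S→T): {(0,6), (7,9), (8,10), (12,9)} total cap 48

Min-cut arcs: {(0,6), (7,9), (8,10), (12,9)} (total capacity 48)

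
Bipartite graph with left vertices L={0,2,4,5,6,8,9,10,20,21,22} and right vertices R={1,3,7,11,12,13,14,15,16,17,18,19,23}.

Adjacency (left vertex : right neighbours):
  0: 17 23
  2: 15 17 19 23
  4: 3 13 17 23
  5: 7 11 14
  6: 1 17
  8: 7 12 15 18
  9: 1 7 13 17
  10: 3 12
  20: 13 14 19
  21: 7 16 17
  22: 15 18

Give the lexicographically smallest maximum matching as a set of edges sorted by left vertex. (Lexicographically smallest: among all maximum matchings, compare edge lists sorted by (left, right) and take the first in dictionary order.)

Lex-smallest maximum matching: {(0,17), (2,15), (4,3), (5,11), (6,1), (8,7), (9,13), (10,12), (20,14), (21,16), (22,18)}

|M| = 11 (so the lex-smallest maximum matching has 11 edges)
process left vertices in ascending order; for each, take the smallest-labelled available neighbour that still permits 11 edges overall, or leave it unmatched if none does
lex-smallest matching: {0-17, 2-15, 4-3, 5-11, 6-1, 8-7, 9-13, 10-12, 20-14, 21-16, 22-18}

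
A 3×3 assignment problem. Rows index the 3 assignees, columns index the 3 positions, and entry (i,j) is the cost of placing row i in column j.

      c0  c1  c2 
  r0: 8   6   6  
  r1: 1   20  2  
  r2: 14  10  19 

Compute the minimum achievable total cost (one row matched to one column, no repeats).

optimal assignment: row0→col2 (cost 6), row1→col0 (cost 1), row2→col1 (cost 10)
total = 6 + 1 + 10 = 17

Minimum assignment cost: 17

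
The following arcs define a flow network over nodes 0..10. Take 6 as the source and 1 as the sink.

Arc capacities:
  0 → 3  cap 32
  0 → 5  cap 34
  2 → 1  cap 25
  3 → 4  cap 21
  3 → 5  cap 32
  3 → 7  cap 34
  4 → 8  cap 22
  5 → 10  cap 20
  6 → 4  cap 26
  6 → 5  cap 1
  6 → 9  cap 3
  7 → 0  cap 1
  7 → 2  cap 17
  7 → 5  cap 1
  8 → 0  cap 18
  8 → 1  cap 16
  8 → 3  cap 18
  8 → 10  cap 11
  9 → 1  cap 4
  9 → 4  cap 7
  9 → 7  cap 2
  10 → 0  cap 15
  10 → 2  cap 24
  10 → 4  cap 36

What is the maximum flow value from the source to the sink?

Maximum flow value: 26

augment #1: 6→9→1 bottleneck 3, total now 3
augment #2: 6→4→8→1 bottleneck 16, total now 19
augment #3: 6→5→10→2→1 bottleneck 1, total now 20
augment #4: 6→4→8→10→2→1 bottleneck 6, total now 26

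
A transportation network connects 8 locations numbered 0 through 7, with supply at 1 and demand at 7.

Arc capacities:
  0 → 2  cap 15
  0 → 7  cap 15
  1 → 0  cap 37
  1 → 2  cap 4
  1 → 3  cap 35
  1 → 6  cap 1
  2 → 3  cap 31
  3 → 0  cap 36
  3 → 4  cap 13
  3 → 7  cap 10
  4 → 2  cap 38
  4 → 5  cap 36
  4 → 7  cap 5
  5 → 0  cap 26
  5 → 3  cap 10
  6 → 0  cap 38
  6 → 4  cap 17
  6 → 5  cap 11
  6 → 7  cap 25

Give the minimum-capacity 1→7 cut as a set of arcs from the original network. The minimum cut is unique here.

Min-cut arcs: {(0,7), (1,6), (3,7), (4,7)} (total capacity 31)

augment #1: 1→0→7 push 15
augment #2: 1→3→7 push 10
augment #3: 1→6→7 push 1
augment #4: 1→3→4→7 push 5
max flow = 31; residual-reachable set from 1 gives S-side
cut edges (S→T): {(0,7), (1,6), (3,7), (4,7)} total cap 31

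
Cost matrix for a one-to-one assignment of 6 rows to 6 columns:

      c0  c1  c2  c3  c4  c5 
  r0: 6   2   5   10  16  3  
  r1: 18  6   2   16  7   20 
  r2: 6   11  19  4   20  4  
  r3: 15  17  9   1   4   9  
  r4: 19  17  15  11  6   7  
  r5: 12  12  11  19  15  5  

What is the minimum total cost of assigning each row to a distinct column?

optimal assignment: row0→col1 (cost 2), row1→col2 (cost 2), row2→col0 (cost 6), row3→col3 (cost 1), row4→col4 (cost 6), row5→col5 (cost 5)
total = 2 + 2 + 6 + 1 + 6 + 5 = 22

Minimum assignment cost: 22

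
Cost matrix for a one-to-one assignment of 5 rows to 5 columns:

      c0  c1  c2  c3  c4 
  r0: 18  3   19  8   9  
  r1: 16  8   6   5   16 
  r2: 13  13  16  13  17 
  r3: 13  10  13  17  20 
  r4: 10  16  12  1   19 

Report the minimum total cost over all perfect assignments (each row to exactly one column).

Minimum assignment cost: 39

optimal assignment: row0→col4 (cost 9), row1→col2 (cost 6), row2→col0 (cost 13), row3→col1 (cost 10), row4→col3 (cost 1)
total = 9 + 6 + 13 + 10 + 1 = 39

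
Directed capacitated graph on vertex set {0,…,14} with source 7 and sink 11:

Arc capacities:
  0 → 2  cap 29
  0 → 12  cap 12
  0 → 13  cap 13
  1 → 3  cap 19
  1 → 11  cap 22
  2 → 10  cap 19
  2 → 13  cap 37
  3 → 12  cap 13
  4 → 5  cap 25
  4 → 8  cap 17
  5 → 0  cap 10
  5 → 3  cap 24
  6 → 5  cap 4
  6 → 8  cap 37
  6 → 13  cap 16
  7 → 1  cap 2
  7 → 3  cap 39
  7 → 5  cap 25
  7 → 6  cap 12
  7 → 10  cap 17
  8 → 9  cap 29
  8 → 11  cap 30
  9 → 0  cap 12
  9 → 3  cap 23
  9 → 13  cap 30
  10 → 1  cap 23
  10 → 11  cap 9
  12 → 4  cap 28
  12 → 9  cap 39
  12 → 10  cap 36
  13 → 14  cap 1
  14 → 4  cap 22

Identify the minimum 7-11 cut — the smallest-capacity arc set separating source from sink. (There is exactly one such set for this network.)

Min-cut arcs: {(3,12), (5,0), (7,1), (7,6), (7,10)} (total capacity 54)

augment #1: 7→1→11 push 2
augment #2: 7→10→11 push 9
augment #3: 7→6→8→11 push 12
augment #4: 7→10→1→11 push 8
augment #5: 7→3→12→4→8→11 push 13
augment #6: 7→5→0→2→10→1→11 push 10
max flow = 54; residual-reachable set from 7 gives S-side
cut edges (S→T): {(3,12), (5,0), (7,1), (7,6), (7,10)} total cap 54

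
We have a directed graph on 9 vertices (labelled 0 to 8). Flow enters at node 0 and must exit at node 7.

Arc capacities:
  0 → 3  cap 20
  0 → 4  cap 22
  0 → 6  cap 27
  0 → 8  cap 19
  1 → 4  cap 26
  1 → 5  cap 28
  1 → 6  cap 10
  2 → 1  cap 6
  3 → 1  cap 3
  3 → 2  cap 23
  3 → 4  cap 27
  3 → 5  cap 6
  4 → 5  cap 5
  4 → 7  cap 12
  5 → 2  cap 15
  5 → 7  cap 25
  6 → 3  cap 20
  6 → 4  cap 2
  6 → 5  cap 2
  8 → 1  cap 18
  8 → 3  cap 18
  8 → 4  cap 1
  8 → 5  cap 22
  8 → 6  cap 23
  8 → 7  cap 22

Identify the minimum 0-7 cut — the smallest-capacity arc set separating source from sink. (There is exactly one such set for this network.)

augment #1: 0→4→7 push 12
augment #2: 0→8→7 push 19
augment #3: 0→3→5→7 push 6
augment #4: 0→4→5→7 push 5
augment #5: 0→6→5→7 push 2
augment #6: 0→3→1→5→7 push 3
augment #7: 0→3→2→1→5→7 push 6
max flow = 53; residual-reachable set from 0 gives S-side
cut edges (S→T): {(0,8), (2,1), (3,1), (3,5), (4,5), (4,7), (6,5)} total cap 53

Min-cut arcs: {(0,8), (2,1), (3,1), (3,5), (4,5), (4,7), (6,5)} (total capacity 53)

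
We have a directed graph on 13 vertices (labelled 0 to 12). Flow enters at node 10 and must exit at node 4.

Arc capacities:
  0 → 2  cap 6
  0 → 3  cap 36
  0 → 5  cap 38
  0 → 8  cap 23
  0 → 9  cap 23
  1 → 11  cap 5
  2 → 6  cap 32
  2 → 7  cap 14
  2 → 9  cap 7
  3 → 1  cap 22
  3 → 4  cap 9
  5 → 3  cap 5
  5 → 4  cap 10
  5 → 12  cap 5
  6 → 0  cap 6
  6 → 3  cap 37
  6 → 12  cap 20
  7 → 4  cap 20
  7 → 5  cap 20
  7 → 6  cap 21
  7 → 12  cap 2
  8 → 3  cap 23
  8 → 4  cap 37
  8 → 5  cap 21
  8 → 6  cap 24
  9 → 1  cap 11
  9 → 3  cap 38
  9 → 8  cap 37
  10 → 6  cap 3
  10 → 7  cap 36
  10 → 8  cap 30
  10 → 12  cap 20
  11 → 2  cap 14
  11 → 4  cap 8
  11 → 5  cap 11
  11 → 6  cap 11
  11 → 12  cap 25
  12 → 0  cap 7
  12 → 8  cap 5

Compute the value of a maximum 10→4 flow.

augment #1: 10→7→4 bottleneck 20, total now 20
augment #2: 10→8→4 bottleneck 30, total now 50
augment #3: 10→6→3→4 bottleneck 3, total now 53
augment #4: 10→7→5→4 bottleneck 10, total now 63
augment #5: 10→12→8→4 bottleneck 5, total now 68
augment #6: 10→7→5→3→4 bottleneck 5, total now 73
augment #7: 10→7→6→3→4 bottleneck 1, total now 74
augment #8: 10→12→0→8→4 bottleneck 2, total now 76
augment #9: 10→12→0→3→1→11→4 bottleneck 5, total now 81

Maximum flow value: 81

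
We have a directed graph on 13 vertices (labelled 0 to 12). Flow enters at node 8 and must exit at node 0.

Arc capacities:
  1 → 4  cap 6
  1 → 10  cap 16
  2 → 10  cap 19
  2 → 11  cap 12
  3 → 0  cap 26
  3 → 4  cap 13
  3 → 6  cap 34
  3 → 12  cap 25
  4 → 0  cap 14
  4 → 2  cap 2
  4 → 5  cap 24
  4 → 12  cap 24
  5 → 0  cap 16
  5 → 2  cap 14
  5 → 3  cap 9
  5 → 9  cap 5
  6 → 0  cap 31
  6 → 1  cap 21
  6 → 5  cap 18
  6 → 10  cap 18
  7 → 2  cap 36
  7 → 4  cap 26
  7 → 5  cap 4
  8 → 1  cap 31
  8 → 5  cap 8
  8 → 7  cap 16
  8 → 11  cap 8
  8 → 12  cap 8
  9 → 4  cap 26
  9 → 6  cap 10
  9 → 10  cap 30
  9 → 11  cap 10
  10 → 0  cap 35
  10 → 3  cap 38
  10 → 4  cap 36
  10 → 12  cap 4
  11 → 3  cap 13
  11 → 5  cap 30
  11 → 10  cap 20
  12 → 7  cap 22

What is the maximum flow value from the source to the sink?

augment #1: 8→5→0 bottleneck 8, total now 8
augment #2: 8→1→4→0 bottleneck 6, total now 14
augment #3: 8→1→10→0 bottleneck 16, total now 30
augment #4: 8→7→4→0 bottleneck 8, total now 38
augment #5: 8→7→5→0 bottleneck 4, total now 42
augment #6: 8→11→3→0 bottleneck 8, total now 50
augment #7: 8→7→2→10→0 bottleneck 4, total now 54
augment #8: 8→12→7→2→10→0 bottleneck 8, total now 62

Maximum flow value: 62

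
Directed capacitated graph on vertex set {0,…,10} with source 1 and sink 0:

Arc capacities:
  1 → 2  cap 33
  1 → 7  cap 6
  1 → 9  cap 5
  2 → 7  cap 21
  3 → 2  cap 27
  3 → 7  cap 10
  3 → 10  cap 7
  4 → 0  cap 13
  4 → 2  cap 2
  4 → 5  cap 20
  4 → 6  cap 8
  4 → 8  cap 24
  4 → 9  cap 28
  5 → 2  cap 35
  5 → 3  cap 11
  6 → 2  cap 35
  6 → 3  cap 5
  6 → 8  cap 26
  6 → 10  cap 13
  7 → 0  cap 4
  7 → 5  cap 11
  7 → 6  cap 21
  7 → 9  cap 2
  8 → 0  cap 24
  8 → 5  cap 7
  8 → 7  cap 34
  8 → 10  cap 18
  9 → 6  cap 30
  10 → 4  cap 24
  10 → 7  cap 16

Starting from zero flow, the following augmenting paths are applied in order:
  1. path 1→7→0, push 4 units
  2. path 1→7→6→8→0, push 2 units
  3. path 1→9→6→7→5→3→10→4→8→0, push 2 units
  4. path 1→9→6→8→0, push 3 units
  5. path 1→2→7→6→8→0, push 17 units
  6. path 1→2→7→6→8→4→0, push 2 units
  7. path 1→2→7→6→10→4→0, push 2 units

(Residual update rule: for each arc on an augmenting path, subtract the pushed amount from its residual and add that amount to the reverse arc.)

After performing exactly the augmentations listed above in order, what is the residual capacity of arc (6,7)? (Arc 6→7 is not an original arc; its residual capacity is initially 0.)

Residual capacity of (6,7): 21

after path 1 (1→7→0, push 4): res(6,7)=0
after path 2 (1→7→6→8→0, push 2): res(6,7)=2
after path 3 (1→9→6→7→5→3→10→4→8→0, push 2): res(6,7)=0
after path 4 (1→9→6→8→0, push 3): res(6,7)=0
after path 5 (1→2→7→6→8→0, push 17): res(6,7)=17
after path 6 (1→2→7→6→8→4→0, push 2): res(6,7)=19
after path 7 (1→2→7→6→10→4→0, push 2): res(6,7)=21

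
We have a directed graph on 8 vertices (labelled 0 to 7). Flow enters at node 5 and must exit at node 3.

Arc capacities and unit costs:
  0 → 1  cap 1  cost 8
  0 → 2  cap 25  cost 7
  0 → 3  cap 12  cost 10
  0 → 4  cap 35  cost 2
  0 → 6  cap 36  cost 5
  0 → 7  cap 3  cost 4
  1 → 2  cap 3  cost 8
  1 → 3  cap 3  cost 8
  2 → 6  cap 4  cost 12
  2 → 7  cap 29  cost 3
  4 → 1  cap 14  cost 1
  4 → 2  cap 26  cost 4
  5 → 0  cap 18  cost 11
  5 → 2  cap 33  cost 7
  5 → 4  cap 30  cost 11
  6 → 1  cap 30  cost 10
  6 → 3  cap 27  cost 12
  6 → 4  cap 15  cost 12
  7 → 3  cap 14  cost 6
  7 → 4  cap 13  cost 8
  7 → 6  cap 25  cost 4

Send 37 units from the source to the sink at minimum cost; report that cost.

shortest-cost path #1: 5→2→7→3 push 14 @ unit cost 16 (adds 224)
shortest-cost path #2: 5→4→1→3 push 3 @ unit cost 20 (adds 60)
shortest-cost path #3: 5→0→3 push 12 @ unit cost 21 (adds 252)
shortest-cost path #4: 5→2→7→6→3 push 8 @ unit cost 26 (adds 208)
total cost = 744

Minimum cost for 37 units: 744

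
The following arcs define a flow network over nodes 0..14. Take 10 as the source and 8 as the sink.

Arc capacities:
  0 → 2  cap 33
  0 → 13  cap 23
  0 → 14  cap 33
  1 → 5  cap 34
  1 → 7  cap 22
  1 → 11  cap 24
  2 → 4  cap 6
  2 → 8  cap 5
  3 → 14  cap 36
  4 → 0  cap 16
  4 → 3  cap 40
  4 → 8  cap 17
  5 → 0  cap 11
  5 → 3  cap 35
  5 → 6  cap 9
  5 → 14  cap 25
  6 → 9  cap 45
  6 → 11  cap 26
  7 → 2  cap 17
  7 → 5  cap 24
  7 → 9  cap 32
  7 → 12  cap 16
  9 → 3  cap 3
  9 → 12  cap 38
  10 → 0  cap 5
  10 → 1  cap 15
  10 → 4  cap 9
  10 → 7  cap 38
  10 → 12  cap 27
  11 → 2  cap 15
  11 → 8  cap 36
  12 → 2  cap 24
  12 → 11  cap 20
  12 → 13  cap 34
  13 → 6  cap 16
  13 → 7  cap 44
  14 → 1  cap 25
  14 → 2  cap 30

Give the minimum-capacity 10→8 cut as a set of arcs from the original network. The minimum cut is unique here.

Min-cut arcs: {(2,4), (2,8), (10,4), (11,8)} (total capacity 56)

augment #1: 10→4→8 push 9
augment #2: 10→0→2→8 push 5
augment #3: 10→1→11→8 push 15
augment #4: 10→12→11→8 push 20
augment #5: 10→7→2→4→8 push 6
augment #6: 10→7→5→6→11→8 push 1
max flow = 56; residual-reachable set from 10 gives S-side
cut edges (S→T): {(2,4), (2,8), (10,4), (11,8)} total cap 56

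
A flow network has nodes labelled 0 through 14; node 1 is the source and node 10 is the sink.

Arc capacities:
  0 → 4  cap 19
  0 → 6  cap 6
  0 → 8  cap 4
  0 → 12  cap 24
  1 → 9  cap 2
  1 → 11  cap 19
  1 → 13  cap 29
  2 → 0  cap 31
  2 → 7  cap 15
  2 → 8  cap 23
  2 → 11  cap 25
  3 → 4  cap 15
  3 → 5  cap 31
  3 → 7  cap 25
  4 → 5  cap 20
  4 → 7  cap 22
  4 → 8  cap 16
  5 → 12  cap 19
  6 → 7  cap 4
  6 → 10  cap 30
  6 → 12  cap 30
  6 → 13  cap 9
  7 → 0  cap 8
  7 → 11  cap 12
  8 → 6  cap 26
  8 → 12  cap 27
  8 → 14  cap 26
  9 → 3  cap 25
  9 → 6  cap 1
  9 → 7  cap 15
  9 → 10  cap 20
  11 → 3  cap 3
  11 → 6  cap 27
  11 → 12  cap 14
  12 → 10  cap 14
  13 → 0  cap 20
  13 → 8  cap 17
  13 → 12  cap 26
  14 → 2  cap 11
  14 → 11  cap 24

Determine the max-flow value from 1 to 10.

augment #1: 1→9→10 bottleneck 2, total now 2
augment #2: 1→11→6→10 bottleneck 19, total now 21
augment #3: 1→13→12→10 bottleneck 14, total now 35
augment #4: 1→13→0→6→10 bottleneck 6, total now 41
augment #5: 1→13→8→6→10 bottleneck 5, total now 46

Maximum flow value: 46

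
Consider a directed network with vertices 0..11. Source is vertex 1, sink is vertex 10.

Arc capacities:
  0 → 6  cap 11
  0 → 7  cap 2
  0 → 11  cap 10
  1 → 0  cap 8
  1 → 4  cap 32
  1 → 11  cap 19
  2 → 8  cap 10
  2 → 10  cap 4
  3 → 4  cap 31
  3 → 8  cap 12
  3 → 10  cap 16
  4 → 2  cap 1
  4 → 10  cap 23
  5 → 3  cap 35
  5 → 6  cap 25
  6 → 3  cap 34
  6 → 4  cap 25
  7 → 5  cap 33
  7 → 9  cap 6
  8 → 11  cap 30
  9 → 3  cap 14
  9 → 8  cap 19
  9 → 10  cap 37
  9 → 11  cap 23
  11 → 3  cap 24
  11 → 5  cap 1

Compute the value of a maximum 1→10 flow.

Maximum flow value: 42

augment #1: 1→4→10 bottleneck 23, total now 23
augment #2: 1→4→2→10 bottleneck 1, total now 24
augment #3: 1→11→3→10 bottleneck 16, total now 40
augment #4: 1→0→7→9→10 bottleneck 2, total now 42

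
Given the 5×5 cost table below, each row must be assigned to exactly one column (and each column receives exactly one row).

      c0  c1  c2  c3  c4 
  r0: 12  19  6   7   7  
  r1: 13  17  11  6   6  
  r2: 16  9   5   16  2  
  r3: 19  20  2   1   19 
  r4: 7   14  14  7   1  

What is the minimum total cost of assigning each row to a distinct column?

optimal assignment: row0→col2 (cost 6), row1→col4 (cost 6), row2→col1 (cost 9), row3→col3 (cost 1), row4→col0 (cost 7)
total = 6 + 6 + 9 + 1 + 7 = 29

Minimum assignment cost: 29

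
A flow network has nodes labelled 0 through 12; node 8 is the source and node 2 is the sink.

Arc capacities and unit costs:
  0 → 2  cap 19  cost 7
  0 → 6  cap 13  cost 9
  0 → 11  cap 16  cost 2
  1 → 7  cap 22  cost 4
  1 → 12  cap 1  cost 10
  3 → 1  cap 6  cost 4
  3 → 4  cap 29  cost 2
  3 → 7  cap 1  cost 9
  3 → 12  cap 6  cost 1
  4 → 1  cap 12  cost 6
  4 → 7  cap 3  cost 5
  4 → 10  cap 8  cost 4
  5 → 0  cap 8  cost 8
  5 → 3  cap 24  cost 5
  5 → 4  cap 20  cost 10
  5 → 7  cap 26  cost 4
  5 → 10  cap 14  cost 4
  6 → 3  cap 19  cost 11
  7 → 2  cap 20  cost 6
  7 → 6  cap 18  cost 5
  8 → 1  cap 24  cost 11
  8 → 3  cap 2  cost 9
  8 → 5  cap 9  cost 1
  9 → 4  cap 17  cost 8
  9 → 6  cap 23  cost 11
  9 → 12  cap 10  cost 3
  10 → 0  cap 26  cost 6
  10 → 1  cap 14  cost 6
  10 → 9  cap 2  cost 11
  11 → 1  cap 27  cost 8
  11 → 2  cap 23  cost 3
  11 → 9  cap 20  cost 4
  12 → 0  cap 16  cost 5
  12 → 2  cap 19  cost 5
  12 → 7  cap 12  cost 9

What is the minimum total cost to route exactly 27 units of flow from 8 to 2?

shortest-cost path #1: 8→5→7→2 push 9 @ unit cost 11 (adds 99)
shortest-cost path #2: 8→3→12→2 push 2 @ unit cost 15 (adds 30)
shortest-cost path #3: 8→1→7→2 push 11 @ unit cost 21 (adds 231)
shortest-cost path #4: 8→1→7→5→3→12→2 push 4 @ unit cost 22 (adds 88)
shortest-cost path #5: 8→1→7→5→0→11→2 push 1 @ unit cost 24 (adds 24)
total cost = 472

Minimum cost for 27 units: 472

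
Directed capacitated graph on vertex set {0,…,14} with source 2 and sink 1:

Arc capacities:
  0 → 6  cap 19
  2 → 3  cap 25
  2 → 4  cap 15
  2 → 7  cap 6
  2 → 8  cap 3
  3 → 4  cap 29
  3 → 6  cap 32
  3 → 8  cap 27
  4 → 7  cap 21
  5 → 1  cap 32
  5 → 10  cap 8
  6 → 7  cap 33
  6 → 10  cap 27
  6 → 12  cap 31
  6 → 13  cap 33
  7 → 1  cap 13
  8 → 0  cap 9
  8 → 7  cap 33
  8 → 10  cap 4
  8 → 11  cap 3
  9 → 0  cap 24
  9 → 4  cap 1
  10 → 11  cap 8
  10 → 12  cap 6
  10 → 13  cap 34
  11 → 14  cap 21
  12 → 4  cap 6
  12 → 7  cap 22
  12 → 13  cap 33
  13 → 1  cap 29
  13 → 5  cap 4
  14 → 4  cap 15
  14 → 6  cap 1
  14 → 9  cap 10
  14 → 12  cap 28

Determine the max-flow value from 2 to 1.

Maximum flow value: 41

augment #1: 2→7→1 bottleneck 6, total now 6
augment #2: 2→4→7→1 bottleneck 7, total now 13
augment #3: 2→3→6→13→1 bottleneck 25, total now 38
augment #4: 2→8→10→13→1 bottleneck 3, total now 41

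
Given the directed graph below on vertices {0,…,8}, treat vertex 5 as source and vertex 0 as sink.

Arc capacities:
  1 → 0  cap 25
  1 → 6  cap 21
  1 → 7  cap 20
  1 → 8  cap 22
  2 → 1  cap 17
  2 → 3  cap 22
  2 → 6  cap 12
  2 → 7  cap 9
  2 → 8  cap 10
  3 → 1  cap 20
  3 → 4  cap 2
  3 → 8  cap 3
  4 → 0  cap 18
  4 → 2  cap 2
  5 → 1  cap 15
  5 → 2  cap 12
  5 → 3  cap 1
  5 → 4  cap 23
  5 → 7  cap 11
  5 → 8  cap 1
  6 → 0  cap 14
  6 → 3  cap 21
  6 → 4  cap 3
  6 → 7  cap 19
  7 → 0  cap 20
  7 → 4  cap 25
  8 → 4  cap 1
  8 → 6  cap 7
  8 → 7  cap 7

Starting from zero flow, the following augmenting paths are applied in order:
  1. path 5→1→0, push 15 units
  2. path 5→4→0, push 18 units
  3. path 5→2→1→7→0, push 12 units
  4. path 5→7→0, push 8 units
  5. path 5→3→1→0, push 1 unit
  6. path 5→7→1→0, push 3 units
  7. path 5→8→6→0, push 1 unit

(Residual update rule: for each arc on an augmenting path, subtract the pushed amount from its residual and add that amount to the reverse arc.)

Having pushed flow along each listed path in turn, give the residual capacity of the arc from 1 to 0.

after path 1 (5→1→0, push 15): res(1,0)=10
after path 2 (5→4→0, push 18): res(1,0)=10
after path 3 (5→2→1→7→0, push 12): res(1,0)=10
after path 4 (5→7→0, push 8): res(1,0)=10
after path 5 (5→3→1→0, push 1): res(1,0)=9
after path 6 (5→7→1→0, push 3): res(1,0)=6
after path 7 (5→8→6→0, push 1): res(1,0)=6

Residual capacity of (1,0): 6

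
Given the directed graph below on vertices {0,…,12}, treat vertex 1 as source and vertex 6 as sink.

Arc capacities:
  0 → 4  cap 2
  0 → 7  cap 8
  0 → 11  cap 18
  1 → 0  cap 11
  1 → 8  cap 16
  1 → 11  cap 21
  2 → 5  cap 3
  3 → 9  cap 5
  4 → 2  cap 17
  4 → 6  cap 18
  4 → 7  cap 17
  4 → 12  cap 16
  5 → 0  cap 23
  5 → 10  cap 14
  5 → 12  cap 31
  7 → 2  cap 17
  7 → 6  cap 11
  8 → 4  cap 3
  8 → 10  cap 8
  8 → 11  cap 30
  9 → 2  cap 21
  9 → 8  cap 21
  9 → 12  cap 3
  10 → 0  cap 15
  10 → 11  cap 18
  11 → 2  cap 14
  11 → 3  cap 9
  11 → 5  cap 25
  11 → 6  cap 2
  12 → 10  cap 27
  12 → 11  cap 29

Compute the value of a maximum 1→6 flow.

augment #1: 1→11→6 bottleneck 2, total now 2
augment #2: 1→0→4→6 bottleneck 2, total now 4
augment #3: 1→0→7→6 bottleneck 8, total now 12
augment #4: 1→8→4→6 bottleneck 3, total now 15

Maximum flow value: 15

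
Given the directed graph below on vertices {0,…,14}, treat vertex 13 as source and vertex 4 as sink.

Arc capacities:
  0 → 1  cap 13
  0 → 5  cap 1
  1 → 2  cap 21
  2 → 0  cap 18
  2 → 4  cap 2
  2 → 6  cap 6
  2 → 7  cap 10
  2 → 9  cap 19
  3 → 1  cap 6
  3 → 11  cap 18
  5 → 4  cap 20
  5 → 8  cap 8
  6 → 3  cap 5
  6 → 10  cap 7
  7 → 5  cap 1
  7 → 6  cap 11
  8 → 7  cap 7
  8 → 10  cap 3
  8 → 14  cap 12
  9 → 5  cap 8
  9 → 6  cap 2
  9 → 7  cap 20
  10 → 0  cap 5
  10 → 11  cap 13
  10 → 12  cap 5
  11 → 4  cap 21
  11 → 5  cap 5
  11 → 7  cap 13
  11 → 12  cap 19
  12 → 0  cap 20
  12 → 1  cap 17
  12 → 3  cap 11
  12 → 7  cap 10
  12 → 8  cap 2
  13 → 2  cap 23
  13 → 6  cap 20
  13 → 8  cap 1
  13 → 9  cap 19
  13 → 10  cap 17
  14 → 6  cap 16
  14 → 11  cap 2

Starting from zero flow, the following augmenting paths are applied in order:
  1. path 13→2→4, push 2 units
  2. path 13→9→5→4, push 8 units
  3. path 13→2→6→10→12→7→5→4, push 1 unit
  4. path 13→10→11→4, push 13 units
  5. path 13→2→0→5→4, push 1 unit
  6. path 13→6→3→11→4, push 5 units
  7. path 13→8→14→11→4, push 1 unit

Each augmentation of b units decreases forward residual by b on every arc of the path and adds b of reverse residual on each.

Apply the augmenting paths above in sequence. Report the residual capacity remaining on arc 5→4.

after path 1 (13→2→4, push 2): res(5,4)=20
after path 2 (13→9→5→4, push 8): res(5,4)=12
after path 3 (13→2→6→10→12→7→5→4, push 1): res(5,4)=11
after path 4 (13→10→11→4, push 13): res(5,4)=11
after path 5 (13→2→0→5→4, push 1): res(5,4)=10
after path 6 (13→6→3→11→4, push 5): res(5,4)=10
after path 7 (13→8→14→11→4, push 1): res(5,4)=10

Residual capacity of (5,4): 10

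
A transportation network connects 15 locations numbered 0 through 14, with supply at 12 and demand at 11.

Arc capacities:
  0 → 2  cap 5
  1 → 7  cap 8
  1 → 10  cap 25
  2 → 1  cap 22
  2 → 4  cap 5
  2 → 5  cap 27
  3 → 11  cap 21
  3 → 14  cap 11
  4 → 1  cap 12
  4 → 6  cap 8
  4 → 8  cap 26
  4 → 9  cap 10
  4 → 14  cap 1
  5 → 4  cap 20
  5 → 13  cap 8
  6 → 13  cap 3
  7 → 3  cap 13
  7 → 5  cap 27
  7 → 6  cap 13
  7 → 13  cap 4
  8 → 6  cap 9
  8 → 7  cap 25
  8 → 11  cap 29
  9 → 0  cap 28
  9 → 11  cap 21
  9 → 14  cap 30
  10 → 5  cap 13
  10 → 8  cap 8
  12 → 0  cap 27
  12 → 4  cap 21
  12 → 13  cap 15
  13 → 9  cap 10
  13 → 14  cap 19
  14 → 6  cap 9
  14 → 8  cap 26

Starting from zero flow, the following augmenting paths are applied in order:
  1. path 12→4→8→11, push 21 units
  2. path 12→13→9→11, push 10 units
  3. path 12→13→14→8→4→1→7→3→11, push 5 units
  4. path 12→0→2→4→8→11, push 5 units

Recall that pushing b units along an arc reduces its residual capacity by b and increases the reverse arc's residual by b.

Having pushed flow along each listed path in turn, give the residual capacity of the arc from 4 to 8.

Residual capacity of (4,8): 5

after path 1 (12→4→8→11, push 21): res(4,8)=5
after path 2 (12→13→9→11, push 10): res(4,8)=5
after path 3 (12→13→14→8→4→1→7→3→11, push 5): res(4,8)=10
after path 4 (12→0→2→4→8→11, push 5): res(4,8)=5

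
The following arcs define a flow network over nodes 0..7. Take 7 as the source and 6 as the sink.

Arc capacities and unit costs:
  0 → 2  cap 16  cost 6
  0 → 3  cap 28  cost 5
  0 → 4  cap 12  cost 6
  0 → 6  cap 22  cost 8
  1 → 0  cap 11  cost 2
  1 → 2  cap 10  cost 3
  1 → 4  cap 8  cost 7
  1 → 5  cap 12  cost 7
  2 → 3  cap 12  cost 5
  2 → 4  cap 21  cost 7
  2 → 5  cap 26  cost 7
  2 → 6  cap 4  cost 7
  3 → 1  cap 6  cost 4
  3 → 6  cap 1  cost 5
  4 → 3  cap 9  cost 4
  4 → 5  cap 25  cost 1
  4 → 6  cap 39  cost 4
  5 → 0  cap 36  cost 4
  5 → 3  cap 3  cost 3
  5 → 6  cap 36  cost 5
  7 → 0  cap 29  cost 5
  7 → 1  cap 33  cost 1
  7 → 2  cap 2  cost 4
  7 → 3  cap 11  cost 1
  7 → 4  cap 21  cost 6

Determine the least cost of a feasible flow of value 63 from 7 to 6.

Minimum cost for 63 units: 711

shortest-cost path #1: 7→3→6 push 1 @ unit cost 6 (adds 6)
shortest-cost path #2: 7→4→6 push 21 @ unit cost 10 (adds 210)
shortest-cost path #3: 7→2→6 push 2 @ unit cost 11 (adds 22)
shortest-cost path #4: 7→1→2→6 push 2 @ unit cost 11 (adds 22)
shortest-cost path #5: 7→1→0→6 push 11 @ unit cost 11 (adds 121)
shortest-cost path #6: 7→1→4→6 push 8 @ unit cost 12 (adds 96)
shortest-cost path #7: 7→0→6 push 11 @ unit cost 13 (adds 143)
shortest-cost path #8: 7→1→5→6 push 7 @ unit cost 13 (adds 91)
total cost = 711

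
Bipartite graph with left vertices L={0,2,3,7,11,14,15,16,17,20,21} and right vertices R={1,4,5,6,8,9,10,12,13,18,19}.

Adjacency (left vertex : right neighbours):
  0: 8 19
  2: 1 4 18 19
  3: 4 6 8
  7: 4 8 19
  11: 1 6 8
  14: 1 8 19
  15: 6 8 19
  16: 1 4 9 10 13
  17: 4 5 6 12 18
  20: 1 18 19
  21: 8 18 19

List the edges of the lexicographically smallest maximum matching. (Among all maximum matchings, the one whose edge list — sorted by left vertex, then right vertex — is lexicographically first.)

Lex-smallest maximum matching: {(0,8), (2,1), (3,4), (7,19), (11,6), (16,9), (17,5), (20,18)}

|M| = 8 (so the lex-smallest maximum matching has 8 edges)
process left vertices in ascending order; for each, take the smallest-labelled available neighbour that still permits 8 edges overall, or leave it unmatched if none does
lex-smallest matching: {0-8, 2-1, 3-4, 7-19, 11-6, 16-9, 17-5, 20-18}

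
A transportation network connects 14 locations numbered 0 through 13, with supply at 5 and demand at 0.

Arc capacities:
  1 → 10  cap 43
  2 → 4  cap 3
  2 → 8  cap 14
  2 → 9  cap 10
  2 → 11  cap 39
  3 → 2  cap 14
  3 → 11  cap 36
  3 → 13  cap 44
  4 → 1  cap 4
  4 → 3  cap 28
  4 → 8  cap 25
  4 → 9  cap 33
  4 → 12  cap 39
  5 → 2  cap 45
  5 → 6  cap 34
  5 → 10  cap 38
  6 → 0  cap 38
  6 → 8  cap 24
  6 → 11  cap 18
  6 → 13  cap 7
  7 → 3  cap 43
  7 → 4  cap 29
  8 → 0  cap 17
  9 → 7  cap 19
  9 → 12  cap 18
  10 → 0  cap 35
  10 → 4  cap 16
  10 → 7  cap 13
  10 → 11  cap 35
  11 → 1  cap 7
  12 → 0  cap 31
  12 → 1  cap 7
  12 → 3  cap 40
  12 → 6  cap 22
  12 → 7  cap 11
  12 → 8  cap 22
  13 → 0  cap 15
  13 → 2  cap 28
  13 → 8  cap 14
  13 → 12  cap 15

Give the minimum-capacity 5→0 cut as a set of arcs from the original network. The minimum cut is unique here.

augment #1: 5→6→0 push 34
augment #2: 5→10→0 push 35
augment #3: 5→2→8→0 push 14
augment #4: 5→2→4→8→0 push 3
augment #5: 5→2→9→12→0 push 10
augment #6: 5→10→4→12→0 push 3
augment #7: 5→2→11→1→10→4→12→0 push 7
max flow = 106; residual-reachable set from 5 gives S-side
cut edges (S→T): {(2,4), (2,8), (2,9), (5,6), (5,10), (11,1)} total cap 106

Min-cut arcs: {(2,4), (2,8), (2,9), (5,6), (5,10), (11,1)} (total capacity 106)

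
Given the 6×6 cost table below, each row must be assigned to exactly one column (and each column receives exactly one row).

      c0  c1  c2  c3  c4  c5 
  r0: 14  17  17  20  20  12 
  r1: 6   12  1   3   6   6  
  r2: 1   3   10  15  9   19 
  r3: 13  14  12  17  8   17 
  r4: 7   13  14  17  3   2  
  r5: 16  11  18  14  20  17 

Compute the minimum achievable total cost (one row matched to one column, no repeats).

one of 3 optimal assignments: row0→col0 (cost 14), row1→col2 (cost 1), row2→col1 (cost 3), row3→col4 (cost 8), row4→col5 (cost 2), row5→col3 (cost 14)
total = 14 + 1 + 3 + 8 + 2 + 14 = 42

Minimum assignment cost: 42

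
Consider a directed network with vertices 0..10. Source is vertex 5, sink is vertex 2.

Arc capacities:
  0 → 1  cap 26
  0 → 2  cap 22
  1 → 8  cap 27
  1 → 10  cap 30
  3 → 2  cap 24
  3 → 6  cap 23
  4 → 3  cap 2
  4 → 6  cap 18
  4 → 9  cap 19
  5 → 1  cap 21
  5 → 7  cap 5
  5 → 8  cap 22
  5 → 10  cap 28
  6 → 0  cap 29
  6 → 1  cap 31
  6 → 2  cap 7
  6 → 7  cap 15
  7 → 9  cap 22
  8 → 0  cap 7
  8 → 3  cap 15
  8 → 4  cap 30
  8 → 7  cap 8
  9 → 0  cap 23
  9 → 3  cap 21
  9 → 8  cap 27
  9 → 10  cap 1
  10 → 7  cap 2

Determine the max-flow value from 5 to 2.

Maximum flow value: 50

augment #1: 5→8→0→2 bottleneck 7, total now 7
augment #2: 5→8→3→2 bottleneck 15, total now 22
augment #3: 5→7→9→0→2 bottleneck 5, total now 27
augment #4: 5→1→8→4→3→2 bottleneck 2, total now 29
augment #5: 5→1→8→4→6→2 bottleneck 7, total now 36
augment #6: 5→10→7→9→0→2 bottleneck 2, total now 38
augment #7: 5→1→8→4→6→0→2 bottleneck 8, total now 46
augment #8: 5→1→8→4→9→3→2 bottleneck 4, total now 50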